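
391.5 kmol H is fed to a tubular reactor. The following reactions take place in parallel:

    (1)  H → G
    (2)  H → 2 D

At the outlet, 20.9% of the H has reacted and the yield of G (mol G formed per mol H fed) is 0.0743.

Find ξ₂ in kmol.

Yield of G: 1ξ₁ / 391.5 = 0.0743 → ξ₁ = 29.09 kmol.
Conversion of H: 1ξ₁ + 1ξ₂ = 0.209 × 391.5 = 81.82 → ξ₂ = 52.74 kmol.
Outlet amounts (n = n₀ + Σ ν·ξ):
  H: 391.5 − 1(29.09) − 1(52.74) = 309.7
  G: 0 + 1(29.09) = 29.09
  D: 0 + 2(52.74) = 105.5

ξ₂ = 52.7 kmol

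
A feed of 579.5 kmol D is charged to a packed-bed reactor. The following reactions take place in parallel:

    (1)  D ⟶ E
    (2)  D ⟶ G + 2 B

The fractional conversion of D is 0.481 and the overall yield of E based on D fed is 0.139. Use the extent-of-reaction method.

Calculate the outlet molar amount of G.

Yield of E: 1ξ₁ / 579.5 = 0.139 → ξ₁ = 80.55 kmol.
Conversion of D: 1ξ₁ + 1ξ₂ = 0.481 × 579.5 = 278.7 → ξ₂ = 198.2 kmol.
Outlet amounts (n = n₀ + Σ ν·ξ):
  D: 579.5 − 1(80.55) − 1(198.2) = 300.8
  E: 0 + 1(80.55) = 80.55
  G: 0 + 1(198.2) = 198.2
  B: 0 + 2(198.2) = 396.4

198 kmol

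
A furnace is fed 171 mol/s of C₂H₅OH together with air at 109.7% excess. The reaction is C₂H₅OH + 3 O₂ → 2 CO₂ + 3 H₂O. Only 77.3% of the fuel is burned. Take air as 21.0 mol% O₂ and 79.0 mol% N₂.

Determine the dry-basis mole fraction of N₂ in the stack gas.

0.805

Stoichiometric O₂ = 3 × 171 = 513 mol/s; O₂ fed = 513 × 2.097 = 1076 mol/s.
N₂ fed = 1076 × 79/21 = 4047 mol/s.
Fuel reacted = 0.773 × 171 → ξ = 132.2 mol/s.
Outlet (n = n₀ + ν ξ):
  C₂H₅OH: 171 − 1(132.2) = 38.82
  O₂: 1076 − 3(132.2) = 679.2
  N₂: 4047 (inert)
  CO₂: 0 + 2(132.2) = 264.4
  H₂O: 0 + 3(132.2) = 396.5
Dry total = 5029 mol/s; y_N₂ (dry) = 4047 / 5029 = 0.8047.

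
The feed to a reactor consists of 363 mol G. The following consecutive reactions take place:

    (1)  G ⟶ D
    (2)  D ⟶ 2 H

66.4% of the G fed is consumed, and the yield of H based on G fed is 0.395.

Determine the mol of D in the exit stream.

Conversion of G: G consumed = 1ξ₁ = 0.664 × 363 → ξ₁ = 241 mol.
Yield of H: 2ξ₂ / 363 = 0.395 → ξ₂ = 71.69 mol.
Outlet amounts (n = n₀ + Σ ν·ξ):
  G: 363 − 1(241) = 122
  D: 0 + 1(241) − 1(71.69) = 169.3
  H: 0 + 2(71.69) = 143.4

169 mol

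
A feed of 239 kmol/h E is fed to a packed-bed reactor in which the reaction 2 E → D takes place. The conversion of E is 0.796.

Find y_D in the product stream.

E reacted = 0.796 × 239 = 190.2 kmol/h; ν_E = −2, so ξ = 190.2/2 = 95.12 kmol/h.
Outlet amounts (n = n₀ + ν ξ):
  E: 239 − 2(95.12) = 48.76
  D: 0 + 1(95.12) = 95.12
Total out = 143.9 kmol/h; y_D = 95.12 / 143.9 = 0.6611.

0.661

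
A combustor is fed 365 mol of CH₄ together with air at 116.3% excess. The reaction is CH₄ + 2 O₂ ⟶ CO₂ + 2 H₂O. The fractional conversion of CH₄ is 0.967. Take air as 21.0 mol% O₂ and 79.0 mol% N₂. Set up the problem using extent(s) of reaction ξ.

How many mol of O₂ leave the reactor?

Stoichiometric O₂ = 2 × 365 = 730 mol; O₂ fed = 730 × 2.163 = 1579 mol.
N₂ fed = 1579 × 79/21 = 5940 mol.
Fuel reacted = 0.967 × 365 → ξ = 353 mol.
Outlet (n = n₀ + ν ξ):
  CH₄: 365 − 1(353) = 12.05
  O₂: 1579 − 2(353) = 873.1
  N₂: 5940 (inert)
  CO₂: 0 + 1(353) = 353
  H₂O: 0 + 2(353) = 705.9

873 mol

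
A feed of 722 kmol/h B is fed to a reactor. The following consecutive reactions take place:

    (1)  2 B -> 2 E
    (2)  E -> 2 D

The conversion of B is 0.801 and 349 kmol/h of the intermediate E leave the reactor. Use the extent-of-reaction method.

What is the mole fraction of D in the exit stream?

Conversion of B: B consumed = 2ξ₁ = 0.801 × 722 → ξ₁ = 289.2 kmol/h.
E balance: n_E = 0 + 2ξ₁ − 1ξ₂ = 349 → ξ₂ = (2·289.2 − 349)/1 = 229.3 kmol/h.
Outlet amounts (n = n₀ + Σ ν·ξ):
  B: 722 − 2(289.2) = 143.7
  E: 0 + 2(289.2) − 1(229.3) = 349
  D: 0 + 2(229.3) = 458.6
Total out = 951.3 kmol/h; y_D = 458.6 / 951.3 = 0.4821.

0.482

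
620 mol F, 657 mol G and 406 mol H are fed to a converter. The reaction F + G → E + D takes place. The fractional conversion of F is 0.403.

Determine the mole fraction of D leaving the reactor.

0.148

F reacted = 0.403 × 620 = 249.9 mol; ν_F = −1, so ξ = 249.9/1 = 249.9 mol.
Outlet amounts (n = n₀ + ν ξ):
  F: 620 − 1(249.9) = 370.1
  G: 657 − 1(249.9) = 407.1
  E: 0 + 1(249.9) = 249.9
  D: 0 + 1(249.9) = 249.9
  H: 406 (inert)
Total out = 1683 mol; y_D = 249.9 / 1683 = 0.1485.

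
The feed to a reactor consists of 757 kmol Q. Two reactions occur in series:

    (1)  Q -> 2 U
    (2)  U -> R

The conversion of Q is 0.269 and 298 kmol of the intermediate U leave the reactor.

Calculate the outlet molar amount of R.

Conversion of Q: Q consumed = 1ξ₁ = 0.269 × 757 → ξ₁ = 203.6 kmol.
U balance: n_U = 0 + 2ξ₁ − 1ξ₂ = 298 → ξ₂ = (2·203.6 − 298)/1 = 109.3 kmol.
Outlet amounts (n = n₀ + Σ ν·ξ):
  Q: 757 − 1(203.6) = 553.4
  U: 0 + 2(203.6) − 1(109.3) = 298
  R: 0 + 1(109.3) = 109.3

109 kmol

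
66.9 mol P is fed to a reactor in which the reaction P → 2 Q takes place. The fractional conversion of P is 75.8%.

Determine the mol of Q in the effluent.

P reacted = 0.758 × 66.9 = 50.71 mol; ν_P = −1, so ξ = 50.71/1 = 50.71 mol.
Outlet amounts (n = n₀ + ν ξ):
  P: 66.9 − 1(50.71) = 16.19
  Q: 0 + 2(50.71) = 101.4

101 mol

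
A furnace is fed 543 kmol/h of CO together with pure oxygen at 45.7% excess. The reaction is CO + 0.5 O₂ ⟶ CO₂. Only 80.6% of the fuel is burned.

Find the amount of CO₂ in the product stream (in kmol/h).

438 kmol/h

Stoichiometric O₂ = 0.5 × 543 = 271.5 kmol/h; O₂ fed = 271.5 × 1.457 = 395.6 kmol/h.
Fuel reacted = 0.806 × 543 → ξ = 437.7 kmol/h.
Outlet (n = n₀ + ν ξ):
  CO: 543 − 1(437.7) = 105.3
  O₂: 395.6 − 0.5(437.7) = 176.7
  CO₂: 0 + 1(437.7) = 437.7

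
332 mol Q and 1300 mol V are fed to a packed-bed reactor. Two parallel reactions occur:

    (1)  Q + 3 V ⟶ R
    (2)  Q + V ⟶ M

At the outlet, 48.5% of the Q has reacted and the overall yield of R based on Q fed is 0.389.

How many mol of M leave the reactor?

31.9 mol

Yield of R: 1ξ₁ / 332 = 0.389 → ξ₁ = 129.1 mol.
Conversion of Q: 1ξ₁ + 1ξ₂ = 0.485 × 332 = 161 → ξ₂ = 31.87 mol.
Outlet amounts (n = n₀ + Σ ν·ξ):
  Q: 332 − 1(129.1) − 1(31.87) = 171
  V: 1300 − 3(129.1) − 1(31.87) = 880.7
  R: 0 + 1(129.1) = 129.1
  M: 0 + 1(31.87) = 31.87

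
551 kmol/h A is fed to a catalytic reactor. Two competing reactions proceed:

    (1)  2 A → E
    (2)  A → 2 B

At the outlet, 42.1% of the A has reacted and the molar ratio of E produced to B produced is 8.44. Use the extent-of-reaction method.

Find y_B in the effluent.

0.03

Conversion of A: A consumed = 0.421 × 551 = 232 kmol/h = 2ξ₁ + 1ξ₂.
Selectivity: 1ξ₁ / (2ξ₂) = 8.44 → ξ₁ = 16.88 ξ₂.
Substitute: (2·16.88 + 1) ξ₂ = 232 → ξ₂ = 6.674 kmol/h, ξ₁ = 112.6 kmol/h.
Outlet amounts (n = n₀ + Σ ν·ξ):
  A: 551 − 2(112.6) − 1(6.674) = 319
  E: 0 + 1(112.6) = 112.6
  B: 0 + 2(6.674) = 13.35
Total out = 445 kmol/h; y_B = 13.35 / 445 = 0.02999.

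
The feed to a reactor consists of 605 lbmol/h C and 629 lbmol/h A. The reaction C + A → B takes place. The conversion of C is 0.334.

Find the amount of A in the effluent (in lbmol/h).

427 lbmol/h

C reacted = 0.334 × 605 = 202.1 lbmol/h; ν_C = −1, so ξ = 202.1/1 = 202.1 lbmol/h.
Outlet amounts (n = n₀ + ν ξ):
  C: 605 − 1(202.1) = 402.9
  A: 629 − 1(202.1) = 426.9
  B: 0 + 1(202.1) = 202.1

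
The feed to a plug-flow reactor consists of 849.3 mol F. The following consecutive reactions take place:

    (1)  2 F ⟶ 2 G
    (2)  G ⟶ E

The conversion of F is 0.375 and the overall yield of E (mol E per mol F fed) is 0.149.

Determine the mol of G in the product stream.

Conversion of F: F consumed = 2ξ₁ = 0.375 × 849.3 → ξ₁ = 159.2 mol.
Yield of E: 1ξ₂ / 849.3 = 0.149 → ξ₂ = 126.5 mol.
Outlet amounts (n = n₀ + Σ ν·ξ):
  F: 849.3 − 2(159.2) = 530.8
  G: 0 + 2(159.2) − 1(126.5) = 191.9
  E: 0 + 1(126.5) = 126.5

192 mol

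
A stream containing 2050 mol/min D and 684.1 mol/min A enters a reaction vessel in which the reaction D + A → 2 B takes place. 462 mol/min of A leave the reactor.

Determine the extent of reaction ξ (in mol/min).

ξ = 222 mol/min

For A: n = n₀ − 1ξ → 462 = 684.1 − 1ξ, giving ξ = 222.1 mol/min.
Outlet amounts (n = n₀ + ν ξ):
  D: 2050 − 1(222.1) = 1828
  A: 684.1 − 1(222.1) = 462
  B: 0 + 2(222.1) = 444.2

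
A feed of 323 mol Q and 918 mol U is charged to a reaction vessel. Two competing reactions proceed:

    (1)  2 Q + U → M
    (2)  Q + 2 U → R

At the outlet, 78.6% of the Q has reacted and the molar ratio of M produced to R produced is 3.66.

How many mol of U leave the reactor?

745 mol

Conversion of Q: Q consumed = 0.786 × 323 = 253.9 mol = 2ξ₁ + 1ξ₂.
Selectivity: 1ξ₁ / (1ξ₂) = 3.66 → ξ₁ = 3.66 ξ₂.
Substitute: (2·3.66 + 1) ξ₂ = 253.9 → ξ₂ = 30.51 mol, ξ₁ = 111.7 mol.
Outlet amounts (n = n₀ + Σ ν·ξ):
  Q: 323 − 2(111.7) − 1(30.51) = 69.12
  U: 918 − 1(111.7) − 2(30.51) = 745.3
  M: 0 + 1(111.7) = 111.7
  R: 0 + 1(30.51) = 30.51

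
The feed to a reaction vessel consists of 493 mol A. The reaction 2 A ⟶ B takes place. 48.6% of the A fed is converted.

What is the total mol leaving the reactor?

A reacted = 0.486 × 493 = 239.6 mol; ν_A = −2, so ξ = 239.6/2 = 119.8 mol.
Outlet amounts (n = n₀ + ν ξ):
  A: 493 − 2(119.8) = 253.4
  B: 0 + 1(119.8) = 119.8
Total out = 253.4 + 119.8 = 373.2 mol.

373 mol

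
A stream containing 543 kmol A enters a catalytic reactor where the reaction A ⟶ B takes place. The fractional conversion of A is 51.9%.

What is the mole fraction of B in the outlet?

A reacted = 0.519 × 543 = 281.8 kmol; ν_A = −1, so ξ = 281.8/1 = 281.8 kmol.
Outlet amounts (n = n₀ + ν ξ):
  A: 543 − 1(281.8) = 261.2
  B: 0 + 1(281.8) = 281.8
Total out = 543 kmol; y_B = 281.8 / 543 = 0.519.

0.519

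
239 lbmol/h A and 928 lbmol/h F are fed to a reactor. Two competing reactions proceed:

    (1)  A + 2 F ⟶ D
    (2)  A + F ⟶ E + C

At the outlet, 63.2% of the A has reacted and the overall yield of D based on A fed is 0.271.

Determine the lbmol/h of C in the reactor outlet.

86.3 lbmol/h

Yield of D: 1ξ₁ / 239 = 0.271 → ξ₁ = 64.77 lbmol/h.
Conversion of A: 1ξ₁ + 1ξ₂ = 0.632 × 239 = 151 → ξ₂ = 86.28 lbmol/h.
Outlet amounts (n = n₀ + Σ ν·ξ):
  A: 239 − 1(64.77) − 1(86.28) = 87.95
  F: 928 − 2(64.77) − 1(86.28) = 712.2
  D: 0 + 1(64.77) = 64.77
  E: 0 + 1(86.28) = 86.28
  C: 0 + 1(86.28) = 86.28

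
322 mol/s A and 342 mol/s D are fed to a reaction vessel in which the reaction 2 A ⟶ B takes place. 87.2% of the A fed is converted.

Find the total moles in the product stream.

A reacted = 0.872 × 322 = 280.8 mol/s; ν_A = −2, so ξ = 280.8/2 = 140.4 mol/s.
Outlet amounts (n = n₀ + ν ξ):
  A: 322 − 2(140.4) = 41.22
  B: 0 + 1(140.4) = 140.4
  D: 342 (inert)
Total out = 41.22 + 140.4 + 342 = 523.6 mol/s.

524 mol/s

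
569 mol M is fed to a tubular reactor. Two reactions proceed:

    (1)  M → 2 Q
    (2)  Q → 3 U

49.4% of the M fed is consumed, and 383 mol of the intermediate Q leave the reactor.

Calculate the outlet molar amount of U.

538 mol

Conversion of M: M consumed = 1ξ₁ = 0.494 × 569 → ξ₁ = 281.1 mol.
Q balance: n_Q = 0 + 2ξ₁ − 1ξ₂ = 383 → ξ₂ = (2·281.1 − 383)/1 = 179.2 mol.
Outlet amounts (n = n₀ + Σ ν·ξ):
  M: 569 − 1(281.1) = 287.9
  Q: 0 + 2(281.1) − 1(179.2) = 383
  U: 0 + 3(179.2) = 537.5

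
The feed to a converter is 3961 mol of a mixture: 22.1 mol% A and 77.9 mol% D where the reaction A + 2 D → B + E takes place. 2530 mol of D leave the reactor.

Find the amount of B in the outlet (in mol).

278 mol

For D: n = n₀ − 2ξ → 2530 = 3086 − 2ξ, giving ξ = 277.8 mol.
Outlet amounts (n = n₀ + ν ξ):
  A: 875.4 − 1(277.8) = 597.6
  D: 3086 − 2(277.8) = 2530
  B: 0 + 1(277.8) = 277.8
  E: 0 + 1(277.8) = 277.8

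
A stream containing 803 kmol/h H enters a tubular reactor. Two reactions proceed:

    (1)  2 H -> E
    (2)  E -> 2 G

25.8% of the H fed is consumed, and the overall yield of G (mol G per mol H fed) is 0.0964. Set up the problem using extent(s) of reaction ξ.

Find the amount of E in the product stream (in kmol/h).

64.9 kmol/h

Conversion of H: H consumed = 2ξ₁ = 0.258 × 803 → ξ₁ = 103.6 kmol/h.
Yield of G: 2ξ₂ / 803 = 0.0964 → ξ₂ = 38.7 kmol/h.
Outlet amounts (n = n₀ + Σ ν·ξ):
  H: 803 − 2(103.6) = 595.8
  E: 0 + 1(103.6) − 1(38.7) = 64.88
  G: 0 + 2(38.7) = 77.41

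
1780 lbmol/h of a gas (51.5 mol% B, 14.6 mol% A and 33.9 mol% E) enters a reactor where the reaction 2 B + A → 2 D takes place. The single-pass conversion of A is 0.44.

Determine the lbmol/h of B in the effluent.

688 lbmol/h

A reacted = 0.44 × 259.9 = 114.3 lbmol/h; ν_A = −1, so ξ = 114.3/1 = 114.3 lbmol/h.
Outlet amounts (n = n₀ + ν ξ):
  B: 916.7 − 2(114.3) = 688
  A: 259.9 − 1(114.3) = 145.5
  D: 0 + 2(114.3) = 228.7
  E: 603.4 (inert)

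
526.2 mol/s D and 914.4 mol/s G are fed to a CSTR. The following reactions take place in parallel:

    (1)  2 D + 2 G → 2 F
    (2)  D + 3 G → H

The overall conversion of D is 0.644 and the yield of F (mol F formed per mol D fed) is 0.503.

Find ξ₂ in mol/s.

ξ₂ = 74.2 mol/s

Yield of F: 2ξ₁ / 526.2 = 0.503 → ξ₁ = 132.3 mol/s.
Conversion of D: 2ξ₁ + 1ξ₂ = 0.644 × 526.2 = 338.9 → ξ₂ = 74.19 mol/s.
Outlet amounts (n = n₀ + Σ ν·ξ):
  D: 526.2 − 2(132.3) − 1(74.19) = 187.3
  G: 914.4 − 2(132.3) − 3(74.19) = 427.1
  F: 0 + 2(132.3) = 264.7
  H: 0 + 1(74.19) = 74.19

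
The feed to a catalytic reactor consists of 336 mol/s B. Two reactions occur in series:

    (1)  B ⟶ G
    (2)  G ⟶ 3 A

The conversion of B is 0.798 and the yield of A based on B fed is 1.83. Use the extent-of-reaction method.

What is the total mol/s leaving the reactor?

Conversion of B: B consumed = 1ξ₁ = 0.798 × 336 → ξ₁ = 268.1 mol/s.
Yield of A: 3ξ₂ / 336 = 1.83 → ξ₂ = 205 mol/s.
Outlet amounts (n = n₀ + Σ ν·ξ):
  B: 336 − 1(268.1) = 67.87
  G: 0 + 1(268.1) − 1(205) = 63.17
  A: 0 + 3(205) = 614.9
Total out = 67.87 + 63.17 + 614.9 = 745.9 mol/s.

746 mol/s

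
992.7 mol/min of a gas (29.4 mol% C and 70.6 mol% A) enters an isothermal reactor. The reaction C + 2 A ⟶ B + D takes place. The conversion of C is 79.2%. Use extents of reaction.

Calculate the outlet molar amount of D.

231 mol/min

C reacted = 0.792 × 291.9 = 231.1 mol/min; ν_C = −1, so ξ = 231.1/1 = 231.1 mol/min.
Outlet amounts (n = n₀ + ν ξ):
  C: 291.9 − 1(231.1) = 60.71
  A: 700.8 − 2(231.1) = 238.5
  B: 0 + 1(231.1) = 231.1
  D: 0 + 1(231.1) = 231.1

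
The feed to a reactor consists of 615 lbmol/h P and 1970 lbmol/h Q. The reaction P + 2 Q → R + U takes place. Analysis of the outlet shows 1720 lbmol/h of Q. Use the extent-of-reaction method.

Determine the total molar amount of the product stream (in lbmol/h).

2460 lbmol/h

For Q: n = n₀ − 2ξ → 1720 = 1970 − 2ξ, giving ξ = 125 lbmol/h.
Outlet amounts (n = n₀ + ν ξ):
  P: 615 − 1(125) = 490
  Q: 1970 − 2(125) = 1720
  R: 0 + 1(125) = 125
  U: 0 + 1(125) = 125
Total out = 490 + 1720 + 125 + 125 = 2460 lbmol/h.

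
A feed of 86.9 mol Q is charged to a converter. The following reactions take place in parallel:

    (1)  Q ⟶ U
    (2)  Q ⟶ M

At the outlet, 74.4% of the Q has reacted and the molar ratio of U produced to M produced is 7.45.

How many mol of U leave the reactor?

Conversion of Q: Q consumed = 0.744 × 86.9 = 64.65 mol = 1ξ₁ + 1ξ₂.
Selectivity: 1ξ₁ / (1ξ₂) = 7.45 → ξ₁ = 7.45 ξ₂.
Substitute: (1·7.45 + 1) ξ₂ = 64.65 → ξ₂ = 7.651 mol, ξ₁ = 57 mol.
Outlet amounts (n = n₀ + Σ ν·ξ):
  Q: 86.9 − 1(57) − 1(7.651) = 22.25
  U: 0 + 1(57) = 57
  M: 0 + 1(7.651) = 7.651

57 mol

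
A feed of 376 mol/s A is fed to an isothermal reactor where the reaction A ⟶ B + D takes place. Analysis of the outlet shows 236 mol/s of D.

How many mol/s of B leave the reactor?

236 mol/s

For D: n = n₀ + 1ξ → 236 = 0 + 1ξ, giving ξ = 236 mol/s.
Outlet amounts (n = n₀ + ν ξ):
  A: 376 − 1(236) = 140
  B: 0 + 1(236) = 236
  D: 0 + 1(236) = 236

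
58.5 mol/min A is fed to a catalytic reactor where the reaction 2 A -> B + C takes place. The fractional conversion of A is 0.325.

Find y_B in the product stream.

A reacted = 0.325 × 58.5 = 19.01 mol/min; ν_A = −2, so ξ = 19.01/2 = 9.506 mol/min.
Outlet amounts (n = n₀ + ν ξ):
  A: 58.5 − 2(9.506) = 39.49
  B: 0 + 1(9.506) = 9.506
  C: 0 + 1(9.506) = 9.506
Total out = 58.5 mol/min; y_B = 9.506 / 58.5 = 0.1625.

0.163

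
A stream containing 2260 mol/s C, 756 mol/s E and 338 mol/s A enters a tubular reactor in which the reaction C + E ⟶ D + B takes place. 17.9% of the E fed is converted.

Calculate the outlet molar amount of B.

135 mol/s

E reacted = 0.179 × 756 = 135.3 mol/s; ν_E = −1, so ξ = 135.3/1 = 135.3 mol/s.
Outlet amounts (n = n₀ + ν ξ):
  C: 2260 − 1(135.3) = 2125
  E: 756 − 1(135.3) = 620.7
  D: 0 + 1(135.3) = 135.3
  B: 0 + 1(135.3) = 135.3
  A: 338 (inert)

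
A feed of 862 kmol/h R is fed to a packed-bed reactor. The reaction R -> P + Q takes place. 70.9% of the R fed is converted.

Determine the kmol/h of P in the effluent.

R reacted = 0.709 × 862 = 611.2 kmol/h; ν_R = −1, so ξ = 611.2/1 = 611.2 kmol/h.
Outlet amounts (n = n₀ + ν ξ):
  R: 862 − 1(611.2) = 250.8
  P: 0 + 1(611.2) = 611.2
  Q: 0 + 1(611.2) = 611.2

611 kmol/h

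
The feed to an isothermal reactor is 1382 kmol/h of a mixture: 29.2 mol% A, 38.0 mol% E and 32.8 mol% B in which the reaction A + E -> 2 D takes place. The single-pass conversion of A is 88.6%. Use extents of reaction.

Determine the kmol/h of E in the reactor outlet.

A reacted = 0.886 × 403.5 = 357.5 kmol/h; ν_A = −1, so ξ = 357.5/1 = 357.5 kmol/h.
Outlet amounts (n = n₀ + ν ξ):
  A: 403.5 − 1(357.5) = 46
  E: 525.2 − 1(357.5) = 167.6
  D: 0 + 2(357.5) = 715.1
  B: 453.3 (inert)

168 kmol/h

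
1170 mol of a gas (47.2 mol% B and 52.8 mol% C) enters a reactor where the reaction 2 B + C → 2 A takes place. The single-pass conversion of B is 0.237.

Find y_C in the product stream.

B reacted = 0.237 × 552.2 = 130.9 mol; ν_B = −2, so ξ = 130.9/2 = 65.44 mol.
Outlet amounts (n = n₀ + ν ξ):
  B: 552.2 − 2(65.44) = 421.4
  C: 617.8 − 1(65.44) = 552.3
  A: 0 + 2(65.44) = 130.9
Total out = 1105 mol; y_C = 552.3 / 1105 = 0.5.

0.5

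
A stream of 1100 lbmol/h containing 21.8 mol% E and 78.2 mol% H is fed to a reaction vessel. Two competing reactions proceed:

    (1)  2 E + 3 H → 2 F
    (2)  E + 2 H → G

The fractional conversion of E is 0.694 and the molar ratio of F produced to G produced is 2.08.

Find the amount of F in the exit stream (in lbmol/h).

112 lbmol/h

Conversion of E: E consumed = 0.694 × 239.8 = 166.4 lbmol/h = 2ξ₁ + 1ξ₂.
Selectivity: 2ξ₁ / (1ξ₂) = 2.08 → ξ₁ = 1.04 ξ₂.
Substitute: (2·1.04 + 1) ξ₂ = 166.4 → ξ₂ = 54.03 lbmol/h, ξ₁ = 56.19 lbmol/h.
Outlet amounts (n = n₀ + Σ ν·ξ):
  E: 239.8 − 2(56.19) − 1(54.03) = 73.38
  H: 860.2 − 3(56.19) − 2(54.03) = 583.6
  F: 0 + 2(56.19) = 112.4
  G: 0 + 1(54.03) = 54.03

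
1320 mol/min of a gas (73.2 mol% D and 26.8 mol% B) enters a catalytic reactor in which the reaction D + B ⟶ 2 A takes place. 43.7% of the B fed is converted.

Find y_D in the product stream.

B reacted = 0.437 × 353.8 = 154.6 mol/min; ν_B = −1, so ξ = 154.6/1 = 154.6 mol/min.
Outlet amounts (n = n₀ + ν ξ):
  D: 966.2 − 1(154.6) = 811.6
  B: 353.8 − 1(154.6) = 199.2
  A: 0 + 2(154.6) = 309.2
Total out = 1320 mol/min; y_D = 811.6 / 1320 = 0.6149.

0.615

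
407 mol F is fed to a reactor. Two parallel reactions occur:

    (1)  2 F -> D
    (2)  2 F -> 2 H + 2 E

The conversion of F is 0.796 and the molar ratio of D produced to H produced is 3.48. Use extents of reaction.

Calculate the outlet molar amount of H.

Conversion of F: F consumed = 0.796 × 407 = 324 mol = 2ξ₁ + 2ξ₂.
Selectivity: 1ξ₁ / (2ξ₂) = 3.48 → ξ₁ = 6.96 ξ₂.
Substitute: (2·6.96 + 2) ξ₂ = 324 → ξ₂ = 20.35 mol, ξ₁ = 141.6 mol.
Outlet amounts (n = n₀ + Σ ν·ξ):
  F: 407 − 2(141.6) − 2(20.35) = 83.03
  D: 0 + 1(141.6) = 141.6
  H: 0 + 2(20.35) = 40.7
  E: 0 + 2(20.35) = 40.7

40.7 mol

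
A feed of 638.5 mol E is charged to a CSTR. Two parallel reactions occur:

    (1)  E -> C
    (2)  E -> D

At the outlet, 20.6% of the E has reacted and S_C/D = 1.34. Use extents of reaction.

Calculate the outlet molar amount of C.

75.3 mol

Conversion of E: E consumed = 0.206 × 638.5 = 131.5 mol = 1ξ₁ + 1ξ₂.
Selectivity: 1ξ₁ / (1ξ₂) = 1.34 → ξ₁ = 1.34 ξ₂.
Substitute: (1·1.34 + 1) ξ₂ = 131.5 → ξ₂ = 56.21 mol, ξ₁ = 75.32 mol.
Outlet amounts (n = n₀ + Σ ν·ξ):
  E: 638.5 − 1(75.32) − 1(56.21) = 507
  C: 0 + 1(75.32) = 75.32
  D: 0 + 1(56.21) = 56.21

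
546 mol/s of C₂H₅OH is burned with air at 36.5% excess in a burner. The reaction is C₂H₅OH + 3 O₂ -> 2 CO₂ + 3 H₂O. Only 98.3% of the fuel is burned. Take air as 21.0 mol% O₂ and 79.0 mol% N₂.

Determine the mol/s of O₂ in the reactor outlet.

Stoichiometric O₂ = 3 × 546 = 1638 mol/s; O₂ fed = 1638 × 1.365 = 2236 mol/s.
N₂ fed = 2236 × 79/21 = 8411 mol/s.
Fuel reacted = 0.983 × 546 → ξ = 536.7 mol/s.
Outlet (n = n₀ + ν ξ):
  C₂H₅OH: 546 − 1(536.7) = 9.282
  O₂: 2236 − 3(536.7) = 625.7
  N₂: 8411 (inert)
  CO₂: 0 + 2(536.7) = 1073
  H₂O: 0 + 3(536.7) = 1610

626 mol/s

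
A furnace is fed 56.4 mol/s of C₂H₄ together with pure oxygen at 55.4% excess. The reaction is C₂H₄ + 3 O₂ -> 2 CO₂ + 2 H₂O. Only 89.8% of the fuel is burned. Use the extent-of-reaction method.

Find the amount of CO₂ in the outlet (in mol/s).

Stoichiometric O₂ = 3 × 56.4 = 169.2 mol/s; O₂ fed = 169.2 × 1.554 = 262.9 mol/s.
Fuel reacted = 0.898 × 56.4 → ξ = 50.65 mol/s.
Outlet (n = n₀ + ν ξ):
  C₂H₄: 56.4 − 1(50.65) = 5.753
  O₂: 262.9 − 3(50.65) = 111
  CO₂: 0 + 2(50.65) = 101.3
  H₂O: 0 + 2(50.65) = 101.3

101 mol/s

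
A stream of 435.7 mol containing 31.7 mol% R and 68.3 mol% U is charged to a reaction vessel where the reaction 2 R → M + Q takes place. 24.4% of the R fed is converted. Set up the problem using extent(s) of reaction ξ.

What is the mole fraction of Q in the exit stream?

R reacted = 0.244 × 138.1 = 33.7 mol; ν_R = −2, so ξ = 33.7/2 = 16.85 mol.
Outlet amounts (n = n₀ + ν ξ):
  R: 138.1 − 2(16.85) = 104.4
  M: 0 + 1(16.85) = 16.85
  Q: 0 + 1(16.85) = 16.85
  U: 297.6 (inert)
Total out = 435.7 mol; y_Q = 16.85 / 435.7 = 0.03867.

0.0387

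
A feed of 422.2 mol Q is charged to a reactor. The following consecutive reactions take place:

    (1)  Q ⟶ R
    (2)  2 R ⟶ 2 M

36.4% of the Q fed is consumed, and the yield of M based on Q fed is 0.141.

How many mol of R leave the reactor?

94.2 mol

Conversion of Q: Q consumed = 1ξ₁ = 0.364 × 422.2 → ξ₁ = 153.7 mol.
Yield of M: 2ξ₂ / 422.2 = 0.141 → ξ₂ = 29.77 mol.
Outlet amounts (n = n₀ + Σ ν·ξ):
  Q: 422.2 − 1(153.7) = 268.5
  R: 0 + 1(153.7) − 2(29.77) = 94.15
  M: 0 + 2(29.77) = 59.53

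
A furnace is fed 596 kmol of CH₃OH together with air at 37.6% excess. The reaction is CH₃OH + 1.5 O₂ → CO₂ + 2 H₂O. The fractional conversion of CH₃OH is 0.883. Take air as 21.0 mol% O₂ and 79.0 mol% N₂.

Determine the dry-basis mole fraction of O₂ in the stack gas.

Stoichiometric O₂ = 1.5 × 596 = 894 kmol; O₂ fed = 894 × 1.376 = 1230 kmol.
N₂ fed = 1230 × 79/21 = 4628 kmol.
Fuel reacted = 0.883 × 596 → ξ = 526.3 kmol.
Outlet (n = n₀ + ν ξ):
  CH₃OH: 596 − 1(526.3) = 69.73
  O₂: 1230 − 1.5(526.3) = 440.7
  N₂: 4628 (inert)
  CO₂: 0 + 1(526.3) = 526.3
  H₂O: 0 + 2(526.3) = 1053
Dry total = 5664 kmol; y_O₂ (dry) = 440.7 / 5664 = 0.07781.

0.0778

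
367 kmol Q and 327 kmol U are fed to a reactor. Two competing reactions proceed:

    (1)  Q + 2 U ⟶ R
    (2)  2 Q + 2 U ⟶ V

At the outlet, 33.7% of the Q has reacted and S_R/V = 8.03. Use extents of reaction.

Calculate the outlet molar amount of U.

Conversion of Q: Q consumed = 0.337 × 367 = 123.7 kmol = 1ξ₁ + 2ξ₂.
Selectivity: 1ξ₁ / (1ξ₂) = 8.03 → ξ₁ = 8.03 ξ₂.
Substitute: (1·8.03 + 2) ξ₂ = 123.7 → ξ₂ = 12.33 kmol, ξ₁ = 99.02 kmol.
Outlet amounts (n = n₀ + Σ ν·ξ):
  Q: 367 − 1(99.02) − 2(12.33) = 243.3
  U: 327 − 2(99.02) − 2(12.33) = 104.3
  R: 0 + 1(99.02) = 99.02
  V: 0 + 1(12.33) = 12.33

104 kmol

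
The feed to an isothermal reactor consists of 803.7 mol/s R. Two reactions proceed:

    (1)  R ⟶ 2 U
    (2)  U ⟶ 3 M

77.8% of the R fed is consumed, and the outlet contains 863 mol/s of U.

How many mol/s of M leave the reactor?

Conversion of R: R consumed = 1ξ₁ = 0.778 × 803.7 → ξ₁ = 625.3 mol/s.
U balance: n_U = 0 + 2ξ₁ − 1ξ₂ = 863 → ξ₂ = (2·625.3 − 863)/1 = 387.6 mol/s.
Outlet amounts (n = n₀ + Σ ν·ξ):
  R: 803.7 − 1(625.3) = 178.4
  U: 0 + 2(625.3) − 1(387.6) = 863
  M: 0 + 3(387.6) = 1163

1160 mol/s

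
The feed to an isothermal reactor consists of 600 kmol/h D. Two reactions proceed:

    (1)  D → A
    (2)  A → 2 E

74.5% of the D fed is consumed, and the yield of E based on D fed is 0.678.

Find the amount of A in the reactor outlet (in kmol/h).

244 kmol/h

Conversion of D: D consumed = 1ξ₁ = 0.745 × 600 → ξ₁ = 447 kmol/h.
Yield of E: 2ξ₂ / 600 = 0.678 → ξ₂ = 203.4 kmol/h.
Outlet amounts (n = n₀ + Σ ν·ξ):
  D: 600 − 1(447) = 153
  A: 0 + 1(447) − 1(203.4) = 243.6
  E: 0 + 2(203.4) = 406.8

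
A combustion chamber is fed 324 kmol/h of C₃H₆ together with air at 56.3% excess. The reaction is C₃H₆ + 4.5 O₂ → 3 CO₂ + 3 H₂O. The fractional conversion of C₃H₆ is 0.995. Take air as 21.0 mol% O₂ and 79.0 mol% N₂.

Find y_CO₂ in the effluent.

Stoichiometric O₂ = 4.5 × 324 = 1458 kmol/h; O₂ fed = 1458 × 1.563 = 2279 kmol/h.
N₂ fed = 2279 × 79/21 = 8573 kmol/h.
Fuel reacted = 0.995 × 324 → ξ = 322.4 kmol/h.
Outlet (n = n₀ + ν ξ):
  C₃H₆: 324 − 1(322.4) = 1.62
  O₂: 2279 − 4.5(322.4) = 828.1
  N₂: 8573 (inert)
  CO₂: 0 + 3(322.4) = 967.1
  H₂O: 0 + 3(322.4) = 967.1
Total out = 11340 kmol/h; y_CO₂ = 967.1 / 11340 = 0.08531.

0.0853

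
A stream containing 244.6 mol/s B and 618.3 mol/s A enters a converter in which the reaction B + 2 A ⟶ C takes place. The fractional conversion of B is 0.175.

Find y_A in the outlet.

B reacted = 0.175 × 244.6 = 42.8 mol/s; ν_B = −1, so ξ = 42.8/1 = 42.8 mol/s.
Outlet amounts (n = n₀ + ν ξ):
  B: 244.6 − 1(42.8) = 201.8
  A: 618.3 − 2(42.8) = 532.7
  C: 0 + 1(42.8) = 42.8
Total out = 777.3 mol/s; y_A = 532.7 / 777.3 = 0.6853.

0.685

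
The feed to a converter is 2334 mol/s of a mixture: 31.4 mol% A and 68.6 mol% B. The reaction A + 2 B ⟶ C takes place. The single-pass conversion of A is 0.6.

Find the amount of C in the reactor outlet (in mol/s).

440 mol/s

A reacted = 0.6 × 732.9 = 439.7 mol/s; ν_A = −1, so ξ = 439.7/1 = 439.7 mol/s.
Outlet amounts (n = n₀ + ν ξ):
  A: 732.9 − 1(439.7) = 293.2
  B: 1601 − 2(439.7) = 721.7
  C: 0 + 1(439.7) = 439.7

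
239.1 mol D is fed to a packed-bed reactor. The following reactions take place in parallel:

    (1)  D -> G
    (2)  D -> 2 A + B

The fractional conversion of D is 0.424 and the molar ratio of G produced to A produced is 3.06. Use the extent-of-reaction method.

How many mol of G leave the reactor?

Conversion of D: D consumed = 0.424 × 239.1 = 101.4 mol = 1ξ₁ + 1ξ₂.
Selectivity: 1ξ₁ / (2ξ₂) = 3.06 → ξ₁ = 6.12 ξ₂.
Substitute: (1·6.12 + 1) ξ₂ = 101.4 → ξ₂ = 14.24 mol, ξ₁ = 87.14 mol.
Outlet amounts (n = n₀ + Σ ν·ξ):
  D: 239.1 − 1(87.14) − 1(14.24) = 137.7
  G: 0 + 1(87.14) = 87.14
  A: 0 + 2(14.24) = 28.48
  B: 0 + 1(14.24) = 14.24

87.1 mol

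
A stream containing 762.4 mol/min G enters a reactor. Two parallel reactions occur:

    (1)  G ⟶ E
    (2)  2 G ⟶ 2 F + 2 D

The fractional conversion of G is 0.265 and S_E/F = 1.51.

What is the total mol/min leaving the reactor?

Conversion of G: G consumed = 0.265 × 762.4 = 202 mol/min = 1ξ₁ + 2ξ₂.
Selectivity: 1ξ₁ / (2ξ₂) = 1.51 → ξ₁ = 3.02 ξ₂.
Substitute: (1·3.02 + 2) ξ₂ = 202 → ξ₂ = 40.25 mol/min, ξ₁ = 121.5 mol/min.
Outlet amounts (n = n₀ + Σ ν·ξ):
  G: 762.4 − 1(121.5) − 2(40.25) = 560.4
  E: 0 + 1(121.5) = 121.5
  F: 0 + 2(40.25) = 80.49
  D: 0 + 2(40.25) = 80.49
Total out = 560.4 + 121.5 + 80.49 + 80.49 = 842.9 mol/min.

843 mol/min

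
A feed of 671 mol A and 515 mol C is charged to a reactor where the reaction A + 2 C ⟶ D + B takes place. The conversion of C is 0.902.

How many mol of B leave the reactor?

C reacted = 0.902 × 515 = 464.5 mol; ν_C = −2, so ξ = 464.5/2 = 232.3 mol.
Outlet amounts (n = n₀ + ν ξ):
  A: 671 − 1(232.3) = 438.7
  C: 515 − 2(232.3) = 50.47
  D: 0 + 1(232.3) = 232.3
  B: 0 + 1(232.3) = 232.3

232 mol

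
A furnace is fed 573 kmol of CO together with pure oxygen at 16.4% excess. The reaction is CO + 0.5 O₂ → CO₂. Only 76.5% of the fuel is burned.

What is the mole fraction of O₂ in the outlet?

Stoichiometric O₂ = 0.5 × 573 = 286.5 kmol; O₂ fed = 286.5 × 1.164 = 333.5 kmol.
Fuel reacted = 0.765 × 573 → ξ = 438.3 kmol.
Outlet (n = n₀ + ν ξ):
  CO: 573 − 1(438.3) = 134.7
  O₂: 333.5 − 0.5(438.3) = 114.3
  CO₂: 0 + 1(438.3) = 438.3
Total out = 687.3 kmol; y_O₂ = 114.3 / 687.3 = 0.1663.

0.166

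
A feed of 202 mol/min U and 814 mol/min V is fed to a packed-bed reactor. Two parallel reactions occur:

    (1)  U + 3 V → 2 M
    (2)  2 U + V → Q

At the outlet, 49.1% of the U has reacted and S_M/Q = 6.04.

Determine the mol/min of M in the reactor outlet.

Conversion of U: U consumed = 0.491 × 202 = 99.18 mol/min = 1ξ₁ + 2ξ₂.
Selectivity: 2ξ₁ / (1ξ₂) = 6.04 → ξ₁ = 3.02 ξ₂.
Substitute: (1·3.02 + 2) ξ₂ = 99.18 → ξ₂ = 19.76 mol/min, ξ₁ = 59.67 mol/min.
Outlet amounts (n = n₀ + Σ ν·ξ):
  U: 202 − 1(59.67) − 2(19.76) = 102.8
  V: 814 − 3(59.67) − 1(19.76) = 615.2
  M: 0 + 2(59.67) = 119.3
  Q: 0 + 1(19.76) = 19.76

119 mol/min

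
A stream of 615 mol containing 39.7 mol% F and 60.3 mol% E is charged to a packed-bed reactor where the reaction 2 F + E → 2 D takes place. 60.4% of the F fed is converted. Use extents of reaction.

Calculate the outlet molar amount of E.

F reacted = 0.604 × 244.2 = 147.5 mol; ν_F = −2, so ξ = 147.5/2 = 73.73 mol.
Outlet amounts (n = n₀ + ν ξ):
  F: 244.2 − 2(73.73) = 96.69
  E: 370.8 − 1(73.73) = 297.1
  D: 0 + 2(73.73) = 147.5

297 mol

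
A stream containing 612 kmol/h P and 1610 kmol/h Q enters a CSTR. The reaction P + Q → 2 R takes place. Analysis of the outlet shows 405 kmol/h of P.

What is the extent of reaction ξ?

ξ = 207 kmol/h

For P: n = n₀ − 1ξ → 405 = 612 − 1ξ, giving ξ = 207 kmol/h.
Outlet amounts (n = n₀ + ν ξ):
  P: 612 − 1(207) = 405
  Q: 1610 − 1(207) = 1403
  R: 0 + 2(207) = 414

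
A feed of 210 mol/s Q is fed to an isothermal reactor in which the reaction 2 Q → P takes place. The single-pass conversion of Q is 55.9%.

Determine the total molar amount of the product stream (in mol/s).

Q reacted = 0.559 × 210 = 117.4 mol/s; ν_Q = −2, so ξ = 117.4/2 = 58.7 mol/s.
Outlet amounts (n = n₀ + ν ξ):
  Q: 210 − 2(58.7) = 92.61
  P: 0 + 1(58.7) = 58.7
Total out = 92.61 + 58.7 = 151.3 mol/s.

151 mol/s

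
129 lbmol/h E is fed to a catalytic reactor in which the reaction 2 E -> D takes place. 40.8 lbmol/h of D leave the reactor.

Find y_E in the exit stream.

0.537

For D: n = n₀ + 1ξ → 40.8 = 0 + 1ξ, giving ξ = 40.8 lbmol/h.
Outlet amounts (n = n₀ + ν ξ):
  E: 129 − 2(40.8) = 47.4
  D: 0 + 1(40.8) = 40.8
Total out = 88.2 lbmol/h; y_E = 47.4 / 88.2 = 0.5374.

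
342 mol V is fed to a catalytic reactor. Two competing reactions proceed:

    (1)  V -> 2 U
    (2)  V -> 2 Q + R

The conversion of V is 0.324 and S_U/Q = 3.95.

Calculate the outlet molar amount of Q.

44.8 mol

Conversion of V: V consumed = 0.324 × 342 = 110.8 mol = 1ξ₁ + 1ξ₂.
Selectivity: 2ξ₁ / (2ξ₂) = 3.95 → ξ₁ = 3.95 ξ₂.
Substitute: (1·3.95 + 1) ξ₂ = 110.8 → ξ₂ = 22.39 mol, ξ₁ = 88.42 mol.
Outlet amounts (n = n₀ + Σ ν·ξ):
  V: 342 − 1(88.42) − 1(22.39) = 231.2
  U: 0 + 2(88.42) = 176.8
  Q: 0 + 2(22.39) = 44.77
  R: 0 + 1(22.39) = 22.39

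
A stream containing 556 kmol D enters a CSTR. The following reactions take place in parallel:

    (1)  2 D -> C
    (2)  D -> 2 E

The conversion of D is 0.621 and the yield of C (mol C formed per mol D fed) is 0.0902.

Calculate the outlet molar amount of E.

Yield of C: 1ξ₁ / 556 = 0.0902 → ξ₁ = 50.15 kmol.
Conversion of D: 2ξ₁ + 1ξ₂ = 0.621 × 556 = 345.3 → ξ₂ = 245 kmol.
Outlet amounts (n = n₀ + Σ ν·ξ):
  D: 556 − 2(50.15) − 1(245) = 210.7
  C: 0 + 1(50.15) = 50.15
  E: 0 + 2(245) = 489.9

490 kmol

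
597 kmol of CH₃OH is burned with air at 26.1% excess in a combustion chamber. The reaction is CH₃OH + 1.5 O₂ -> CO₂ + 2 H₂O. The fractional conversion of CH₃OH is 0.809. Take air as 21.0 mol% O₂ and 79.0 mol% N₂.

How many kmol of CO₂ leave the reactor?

Stoichiometric O₂ = 1.5 × 597 = 895.5 kmol; O₂ fed = 895.5 × 1.261 = 1129 kmol.
N₂ fed = 1129 × 79/21 = 4248 kmol.
Fuel reacted = 0.809 × 597 → ξ = 483 kmol.
Outlet (n = n₀ + ν ξ):
  CH₃OH: 597 − 1(483) = 114
  O₂: 1129 − 1.5(483) = 404.8
  N₂: 4248 (inert)
  CO₂: 0 + 1(483) = 483
  H₂O: 0 + 2(483) = 965.9

483 kmol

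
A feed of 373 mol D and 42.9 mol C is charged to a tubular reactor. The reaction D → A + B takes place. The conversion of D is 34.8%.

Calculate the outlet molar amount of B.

D reacted = 0.348 × 373 = 129.8 mol; ν_D = −1, so ξ = 129.8/1 = 129.8 mol.
Outlet amounts (n = n₀ + ν ξ):
  D: 373 − 1(129.8) = 243.2
  A: 0 + 1(129.8) = 129.8
  B: 0 + 1(129.8) = 129.8
  C: 42.9 (inert)

130 mol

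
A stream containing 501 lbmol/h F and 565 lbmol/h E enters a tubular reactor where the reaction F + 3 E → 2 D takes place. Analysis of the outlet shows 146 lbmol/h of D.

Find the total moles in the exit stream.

920 lbmol/h

For D: n = n₀ + 2ξ → 146 = 0 + 2ξ, giving ξ = 73 lbmol/h.
Outlet amounts (n = n₀ + ν ξ):
  F: 501 − 1(73) = 428
  E: 565 − 3(73) = 346
  D: 0 + 2(73) = 146
Total out = 428 + 346 + 146 = 920 lbmol/h.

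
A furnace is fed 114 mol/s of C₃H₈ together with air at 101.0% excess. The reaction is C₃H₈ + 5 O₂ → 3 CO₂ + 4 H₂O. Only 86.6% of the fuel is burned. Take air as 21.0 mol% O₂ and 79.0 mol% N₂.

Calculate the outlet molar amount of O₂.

652 mol/s

Stoichiometric O₂ = 5 × 114 = 570 mol/s; O₂ fed = 570 × 2.010 = 1146 mol/s.
N₂ fed = 1146 × 79/21 = 4310 mol/s.
Fuel reacted = 0.866 × 114 → ξ = 98.72 mol/s.
Outlet (n = n₀ + ν ξ):
  C₃H₈: 114 − 1(98.72) = 15.28
  O₂: 1146 − 5(98.72) = 652.1
  N₂: 4310 (inert)
  CO₂: 0 + 3(98.72) = 296.2
  H₂O: 0 + 4(98.72) = 394.9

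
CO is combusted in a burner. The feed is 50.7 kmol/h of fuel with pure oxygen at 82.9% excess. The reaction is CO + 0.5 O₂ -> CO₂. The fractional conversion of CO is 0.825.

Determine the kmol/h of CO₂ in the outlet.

41.8 kmol/h

Stoichiometric O₂ = 0.5 × 50.7 = 25.35 kmol/h; O₂ fed = 25.35 × 1.829 = 46.37 kmol/h.
Fuel reacted = 0.825 × 50.7 → ξ = 41.83 kmol/h.
Outlet (n = n₀ + ν ξ):
  CO: 50.7 − 1(41.83) = 8.873
  O₂: 46.37 − 0.5(41.83) = 25.45
  CO₂: 0 + 1(41.83) = 41.83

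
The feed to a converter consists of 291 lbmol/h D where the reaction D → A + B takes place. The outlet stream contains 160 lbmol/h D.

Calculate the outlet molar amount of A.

131 lbmol/h

For D: n = n₀ − 1ξ → 160 = 291 − 1ξ, giving ξ = 131 lbmol/h.
Outlet amounts (n = n₀ + ν ξ):
  D: 291 − 1(131) = 160
  A: 0 + 1(131) = 131
  B: 0 + 1(131) = 131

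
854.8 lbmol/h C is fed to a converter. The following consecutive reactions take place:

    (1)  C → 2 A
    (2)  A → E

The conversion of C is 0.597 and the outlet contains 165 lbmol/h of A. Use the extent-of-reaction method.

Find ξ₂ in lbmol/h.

Conversion of C: C consumed = 1ξ₁ = 0.597 × 854.8 → ξ₁ = 510.3 lbmol/h.
A balance: n_A = 0 + 2ξ₁ − 1ξ₂ = 165 → ξ₂ = (2·510.3 − 165)/1 = 855.6 lbmol/h.
Outlet amounts (n = n₀ + Σ ν·ξ):
  C: 854.8 − 1(510.3) = 344.5
  A: 0 + 2(510.3) − 1(855.6) = 165
  E: 0 + 1(855.6) = 855.6

ξ₂ = 856 lbmol/h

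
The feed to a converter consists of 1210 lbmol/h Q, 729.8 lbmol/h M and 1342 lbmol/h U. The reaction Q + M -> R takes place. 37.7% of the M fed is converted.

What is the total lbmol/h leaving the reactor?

M reacted = 0.377 × 729.8 = 275.1 lbmol/h; ν_M = −1, so ξ = 275.1/1 = 275.1 lbmol/h.
Outlet amounts (n = n₀ + ν ξ):
  Q: 1210 − 1(275.1) = 934.9
  M: 729.8 − 1(275.1) = 454.7
  R: 0 + 1(275.1) = 275.1
  U: 1342 (inert)
Total out = 934.9 + 454.7 + 275.1 + 1342 = 3007 lbmol/h.

3010 lbmol/h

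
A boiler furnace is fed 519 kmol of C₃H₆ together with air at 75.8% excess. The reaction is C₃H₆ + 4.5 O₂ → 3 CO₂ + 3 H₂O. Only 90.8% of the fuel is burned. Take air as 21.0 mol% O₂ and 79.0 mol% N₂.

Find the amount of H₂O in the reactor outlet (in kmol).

1410 kmol

Stoichiometric O₂ = 4.5 × 519 = 2336 kmol; O₂ fed = 2336 × 1.758 = 4106 kmol.
N₂ fed = 4106 × 79/21 = 15450 kmol.
Fuel reacted = 0.908 × 519 → ξ = 471.3 kmol.
Outlet (n = n₀ + ν ξ):
  C₃H₆: 519 − 1(471.3) = 47.75
  O₂: 4106 − 4.5(471.3) = 1985
  N₂: 15450 (inert)
  CO₂: 0 + 3(471.3) = 1414
  H₂O: 0 + 3(471.3) = 1414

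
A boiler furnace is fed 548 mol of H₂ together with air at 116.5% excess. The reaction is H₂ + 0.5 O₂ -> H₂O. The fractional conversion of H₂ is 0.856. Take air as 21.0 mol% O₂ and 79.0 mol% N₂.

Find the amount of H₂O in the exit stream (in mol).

469 mol

Stoichiometric O₂ = 0.5 × 548 = 274 mol; O₂ fed = 274 × 2.165 = 593.2 mol.
N₂ fed = 593.2 × 79/21 = 2232 mol.
Fuel reacted = 0.856 × 548 → ξ = 469.1 mol.
Outlet (n = n₀ + ν ξ):
  H₂: 548 − 1(469.1) = 78.91
  O₂: 593.2 − 0.5(469.1) = 358.7
  N₂: 2232 (inert)
  H₂O: 0 + 1(469.1) = 469.1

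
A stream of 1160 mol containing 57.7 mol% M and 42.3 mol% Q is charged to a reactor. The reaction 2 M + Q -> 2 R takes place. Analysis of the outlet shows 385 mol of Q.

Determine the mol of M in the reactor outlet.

For Q: n = n₀ − 1ξ → 385 = 490.7 − 1ξ, giving ξ = 105.7 mol.
Outlet amounts (n = n₀ + ν ξ):
  M: 669.3 − 2(105.7) = 458
  Q: 490.7 − 1(105.7) = 385
  R: 0 + 2(105.7) = 211.4

458 mol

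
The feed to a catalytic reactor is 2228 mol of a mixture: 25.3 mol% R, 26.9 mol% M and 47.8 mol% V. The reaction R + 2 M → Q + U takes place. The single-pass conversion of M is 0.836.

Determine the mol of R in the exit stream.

M reacted = 0.836 × 599.3 = 501 mol; ν_M = −2, so ξ = 501/2 = 250.5 mol.
Outlet amounts (n = n₀ + ν ξ):
  R: 563.7 − 1(250.5) = 313.2
  M: 599.3 − 2(250.5) = 98.29
  Q: 0 + 1(250.5) = 250.5
  U: 0 + 1(250.5) = 250.5
  V: 1065 (inert)

313 mol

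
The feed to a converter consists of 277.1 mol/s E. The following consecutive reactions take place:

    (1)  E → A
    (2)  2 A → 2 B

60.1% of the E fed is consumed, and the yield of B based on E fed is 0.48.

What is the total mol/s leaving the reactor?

277 mol/s

Conversion of E: E consumed = 1ξ₁ = 0.601 × 277.1 → ξ₁ = 166.5 mol/s.
Yield of B: 2ξ₂ / 277.1 = 0.48 → ξ₂ = 66.5 mol/s.
Outlet amounts (n = n₀ + Σ ν·ξ):
  E: 277.1 − 1(166.5) = 110.6
  A: 0 + 1(166.5) − 2(66.5) = 33.53
  B: 0 + 2(66.5) = 133
Total out = 110.6 + 33.53 + 133 = 277.1 mol/s.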